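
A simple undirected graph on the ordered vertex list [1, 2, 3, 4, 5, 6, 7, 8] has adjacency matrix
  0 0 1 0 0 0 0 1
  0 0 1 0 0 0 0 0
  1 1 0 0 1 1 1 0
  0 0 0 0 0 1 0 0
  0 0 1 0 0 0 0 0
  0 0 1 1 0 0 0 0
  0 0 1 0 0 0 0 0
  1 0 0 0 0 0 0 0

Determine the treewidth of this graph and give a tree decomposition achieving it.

The largest bag has 2 vertices, giving width 1; this decomposition certifies tw(G) ≤ 1. G has an edge, so its treewidth is at least 1. The upper and lower bounds meet at 1, so that is the treewidth.

Treewidth 1.
Bags: B1 = {3, 5}  B2 = {2, 3}  B3 = {1, 3}  B4 = {1, 8}  B5 = {3, 6}  B6 = {3, 7}  B7 = {4, 6}
Tree: B1–B2, B2–B3, B3–B4, B1–B5, B2–B6, B5–B7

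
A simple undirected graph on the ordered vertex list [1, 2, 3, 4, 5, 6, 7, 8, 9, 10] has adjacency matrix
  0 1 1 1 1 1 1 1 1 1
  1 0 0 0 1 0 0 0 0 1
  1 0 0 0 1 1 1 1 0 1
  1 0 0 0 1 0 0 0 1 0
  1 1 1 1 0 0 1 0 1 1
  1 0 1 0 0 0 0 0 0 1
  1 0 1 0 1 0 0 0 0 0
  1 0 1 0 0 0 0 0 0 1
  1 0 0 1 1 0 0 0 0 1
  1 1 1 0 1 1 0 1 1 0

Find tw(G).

3

A width-3 tree decomposition is:
Bags: B1 = {1, 5, 9, 10}  B2 = {1, 3, 5, 10}  B3 = {1, 3, 8, 10}  B4 = {1, 3, 5, 7}  B5 = {1, 4, 5, 9}  B6 = {1, 3, 6, 10}  B7 = {1, 2, 5, 10}
Tree: B1–B2, B2–B3, B2–B4, B1–B5, B2–B6, B1–B7
Every bag has size at most 4, so the width is 4 − 1 = 3 and tw(G) ≤ 3. For the lower bound, the 4 vertices {1, 3, 8, 10} are pairwise adjacent, and any tree decomposition puts a clique entirely inside one bag — forcing width ≥ 3. Combining the bounds, tw(G) = 3.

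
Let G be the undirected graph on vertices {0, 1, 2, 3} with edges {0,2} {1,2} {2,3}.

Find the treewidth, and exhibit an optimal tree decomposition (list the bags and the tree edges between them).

Treewidth 1.
Bags: B1 = {1, 2}  B2 = {2, 3}  B3 = {0, 2}
Tree: B1–B2, B1–B3

Every bag has size at most 2, so the width is 2 − 1 = 1 and tw(G) ≤ 1. Since G has at least one edge (e.g. 1–2), it is not an edgeless graph, so tw(G) ≥ 1. Therefore the treewidth is 1.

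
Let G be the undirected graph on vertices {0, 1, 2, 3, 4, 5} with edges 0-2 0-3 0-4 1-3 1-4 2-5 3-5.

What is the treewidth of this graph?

2

A width-2 tree decomposition is:
Bags: B1 = {0, 2, 5}  B2 = {0, 3, 5}  B3 = {0, 3, 4}  B4 = {1, 3, 4}
Tree: B1–B2, B2–B3, B3–B4
Each bag holds 3 vertices, so the decomposition has width 2, which upper-bounds the treewidth. For the lower bound, G contains the cycle 2–5–3–0–2, so G is not a forest; only forests have treewidth ≤ 1, hence tw(G) ≥ 2. Hence tw(G) = 2 exactly.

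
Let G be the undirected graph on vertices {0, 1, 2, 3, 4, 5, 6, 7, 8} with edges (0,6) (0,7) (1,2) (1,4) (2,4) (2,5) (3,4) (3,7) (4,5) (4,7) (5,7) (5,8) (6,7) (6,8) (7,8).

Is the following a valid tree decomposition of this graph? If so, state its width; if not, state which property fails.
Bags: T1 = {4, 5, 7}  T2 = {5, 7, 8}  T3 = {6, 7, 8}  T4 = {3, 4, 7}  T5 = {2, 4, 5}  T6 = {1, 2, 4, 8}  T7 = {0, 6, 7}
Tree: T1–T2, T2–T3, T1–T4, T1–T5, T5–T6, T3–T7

No — bags containing vertex 8 are not connected in the tree.

A tree decomposition must satisfy three properties: every vertex lies in some bag; for every edge, both endpoints lie together in some bag; and for every vertex, the bags containing it form a connected subtree. Here bags containing vertex 8 are not connected in the tree, so the decomposition is invalid.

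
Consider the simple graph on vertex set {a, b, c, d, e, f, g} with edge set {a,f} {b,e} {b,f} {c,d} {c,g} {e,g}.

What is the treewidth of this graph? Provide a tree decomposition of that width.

Treewidth 1.
One optimal decomposition is:
Bags: B1 = {c, d}  B2 = {c, g}  B3 = {e, g}  B4 = {b, e}  B5 = {b, f}  B6 = {a, f}
Tree: B1–B2, B2–B3, B3–B4, B4–B5, B5–B6

Every bag has size at most 2, so the width is 2 − 1 = 1 and tw(G) ≤ 1. Since G has at least one edge (e.g. d–c), it is not an edgeless graph, so tw(G) ≥ 1. The upper and lower bounds meet at 1, so that is the treewidth.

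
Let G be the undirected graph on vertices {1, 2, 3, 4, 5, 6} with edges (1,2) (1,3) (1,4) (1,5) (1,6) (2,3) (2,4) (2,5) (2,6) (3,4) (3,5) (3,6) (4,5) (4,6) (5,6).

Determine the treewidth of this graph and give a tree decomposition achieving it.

With just one bag of size 6, the width is 6 − 1 = 5, so tw(G) ≤ 5. On the other hand G contains the 6-clique {1, 2, 3, 4, 5, 6}. A clique must lie in a single bag of any decomposition, so no decomposition can have width below 5. The upper and lower bounds meet at 5, so that is the treewidth.

Treewidth 5.
One optimal decomposition is:
Bags: B1 = {1, 2, 3, 4, 5, 6}
Tree: (single bag)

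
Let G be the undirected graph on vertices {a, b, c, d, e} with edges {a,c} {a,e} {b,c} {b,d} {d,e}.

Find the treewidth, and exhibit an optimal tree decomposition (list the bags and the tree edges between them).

Treewidth 2.
Bags: B1 = {b, c, d}  B2 = {c, d, e}  B3 = {a, c, e}
Tree: B1–B2, B2–B3

The largest bag has 3 vertices, giving width 2; this decomposition certifies tw(G) ≤ 2. The edges c–b–d–e–a–c form a cycle, so G is not a tree and its treewidth is at least 2. Therefore the treewidth is 2.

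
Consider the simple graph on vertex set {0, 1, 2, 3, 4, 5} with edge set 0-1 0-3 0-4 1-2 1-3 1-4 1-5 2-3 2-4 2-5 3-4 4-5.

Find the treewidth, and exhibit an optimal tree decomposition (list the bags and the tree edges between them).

Treewidth 3.
One such decomposition:
Bags: B1 = {1, 2, 3, 4}  B2 = {1, 2, 4, 5}  B3 = {0, 1, 3, 4}
Tree: B1–B2, B1–B3

The largest bag has 4 vertices, giving width 3; this decomposition certifies tw(G) ≤ 3. On the other hand G contains the 4-clique {0, 1, 3, 4}. A clique must lie in a single bag of any decomposition, so no decomposition can have width below 3. Combining the bounds, tw(G) = 3.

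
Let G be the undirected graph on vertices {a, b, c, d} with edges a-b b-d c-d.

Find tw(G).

A width-1 tree decomposition is:
Bags: B1 = {c, d}  B2 = {b, d}  B3 = {a, b}
Tree: B1–B2, B2–B3
Each bag holds 2 vertices, so the decomposition has width 1, which upper-bounds the treewidth. Since G has at least one edge (e.g. d–c), it is not an edgeless graph, so tw(G) ≥ 1. The upper and lower bounds meet at 1, so that is the treewidth.

1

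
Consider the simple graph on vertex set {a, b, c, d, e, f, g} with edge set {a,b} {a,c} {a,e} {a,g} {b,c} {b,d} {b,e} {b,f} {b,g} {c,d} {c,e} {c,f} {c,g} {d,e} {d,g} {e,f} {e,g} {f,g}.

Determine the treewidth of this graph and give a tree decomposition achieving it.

Every bag has size at most 5, so the width is 5 − 1 = 4 and tw(G) ≤ 4. For the lower bound, the 5 vertices {b, c, d, e, g} are pairwise adjacent, and any tree decomposition puts a clique entirely inside one bag — forcing width ≥ 4. Hence tw(G) = 4 exactly.

Treewidth 4.
Bags: B1 = {b, c, d, e, g}  B2 = {b, c, e, f, g}  B3 = {a, b, c, e, g}
Tree: B1–B2, B1–B3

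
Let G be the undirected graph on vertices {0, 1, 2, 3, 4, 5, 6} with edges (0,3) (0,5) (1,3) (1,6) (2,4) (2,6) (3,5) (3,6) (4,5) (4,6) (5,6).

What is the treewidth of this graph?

2

A width-2 tree decomposition is:
Bags: B1 = {3, 5, 6}  B2 = {4, 5, 6}  B3 = {0, 3, 5}  B4 = {2, 4, 6}  B5 = {1, 3, 6}
Tree: B1–B2, B1–B3, B2–B4, B1–B5
Each bag holds 3 vertices, so the decomposition has width 2, which upper-bounds the treewidth. For the lower bound, the 3 vertices {0, 3, 5} are pairwise adjacent, and any tree decomposition puts a clique entirely inside one bag — forcing width ≥ 2. Combining the bounds, tw(G) = 2.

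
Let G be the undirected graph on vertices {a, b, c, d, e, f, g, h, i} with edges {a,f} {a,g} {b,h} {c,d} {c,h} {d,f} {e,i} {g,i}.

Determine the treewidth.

A width-1 tree decomposition is:
Bags: B1 = {e, i}  B2 = {g, i}  B3 = {a, g}  B4 = {a, f}  B5 = {d, f}  B6 = {c, d}  B7 = {c, h}  B8 = {b, h}
Tree: B1–B2, B2–B3, B3–B4, B4–B5, B5–B6, B6–B7, B7–B8
Each bag holds 2 vertices, so the decomposition has width 1, which upper-bounds the treewidth. Any graph with an edge has treewidth ≥ 1, and G has the edge e–i. Therefore the treewidth is 1.

1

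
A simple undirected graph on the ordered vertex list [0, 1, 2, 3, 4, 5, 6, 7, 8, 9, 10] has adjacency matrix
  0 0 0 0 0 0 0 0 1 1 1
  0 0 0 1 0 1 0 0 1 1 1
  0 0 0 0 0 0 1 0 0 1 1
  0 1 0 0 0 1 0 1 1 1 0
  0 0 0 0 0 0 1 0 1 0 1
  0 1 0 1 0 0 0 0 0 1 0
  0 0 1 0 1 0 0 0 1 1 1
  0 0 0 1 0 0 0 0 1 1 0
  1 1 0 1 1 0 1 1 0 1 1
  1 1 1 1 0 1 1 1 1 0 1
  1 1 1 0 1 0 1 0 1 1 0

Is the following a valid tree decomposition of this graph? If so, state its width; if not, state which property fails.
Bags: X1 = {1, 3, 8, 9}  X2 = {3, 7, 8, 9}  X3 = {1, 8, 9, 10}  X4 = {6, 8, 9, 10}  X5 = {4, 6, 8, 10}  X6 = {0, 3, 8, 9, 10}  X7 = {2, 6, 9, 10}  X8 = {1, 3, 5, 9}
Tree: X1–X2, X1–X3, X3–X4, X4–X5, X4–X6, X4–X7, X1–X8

No — bags containing vertex 3 are not connected in the tree.

A tree decomposition must satisfy three properties: every vertex lies in some bag; for every edge, both endpoints lie together in some bag; and for every vertex, the bags containing it form a connected subtree. Here bags containing vertex 3 are not connected in the tree, so the decomposition is invalid.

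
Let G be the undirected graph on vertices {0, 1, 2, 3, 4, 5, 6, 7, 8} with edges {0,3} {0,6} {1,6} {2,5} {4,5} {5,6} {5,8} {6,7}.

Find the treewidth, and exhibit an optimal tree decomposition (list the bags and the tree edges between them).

Each bag holds 2 vertices, so the decomposition has width 1, which upper-bounds the treewidth. Since G has at least one edge (e.g. 6–5), it is not an edgeless graph, so tw(G) ≥ 1. Combining the bounds, tw(G) = 1.

Treewidth 1.
One optimal decomposition is:
Bags: B1 = {5, 6}  B2 = {1, 6}  B3 = {2, 5}  B4 = {4, 5}  B5 = {0, 6}  B6 = {5, 8}  B7 = {6, 7}  B8 = {0, 3}
Tree: B1–B2, B1–B3, B3–B4, B2–B5, B3–B6, B2–B7, B5–B8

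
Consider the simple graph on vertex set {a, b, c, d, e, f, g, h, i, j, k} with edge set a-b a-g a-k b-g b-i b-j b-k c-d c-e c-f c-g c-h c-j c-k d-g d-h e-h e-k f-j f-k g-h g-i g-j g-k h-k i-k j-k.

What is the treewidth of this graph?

3

A width-3 tree decomposition is:
Bags: B1 = {c, g, h, k}  B2 = {c, g, j, k}  B3 = {b, g, j, k}  B4 = {c, f, j, k}  B5 = {c, d, g, h}  B6 = {a, b, g, k}  B7 = {c, e, h, k}  B8 = {b, g, i, k}
Tree: B1–B2, B2–B3, B2–B4, B1–B5, B3–B6, B1–B7, B3–B8
Each bag holds 4 vertices, so the decomposition has width 3, which upper-bounds the treewidth. On the other hand G contains the 4-clique {c, d, g, h}. A clique must lie in a single bag of any decomposition, so no decomposition can have width below 3. The upper and lower bounds meet at 3, so that is the treewidth.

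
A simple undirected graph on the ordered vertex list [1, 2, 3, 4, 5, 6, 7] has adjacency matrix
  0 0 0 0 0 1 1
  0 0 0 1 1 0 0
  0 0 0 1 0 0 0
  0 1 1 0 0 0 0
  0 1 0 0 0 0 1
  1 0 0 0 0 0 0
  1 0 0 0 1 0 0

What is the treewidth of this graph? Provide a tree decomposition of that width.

Each bag holds 2 vertices, so the decomposition has width 1, which upper-bounds the treewidth. Since G has at least one edge (e.g. 3–4), it is not an edgeless graph, so tw(G) ≥ 1. The upper and lower bounds meet at 1, so that is the treewidth.

Treewidth 1.
One optimal decomposition is:
Bags: B1 = {3, 4}  B2 = {2, 4}  B3 = {2, 5}  B4 = {5, 7}  B5 = {1, 7}  B6 = {1, 6}
Tree: B1–B2, B2–B3, B3–B4, B4–B5, B5–B6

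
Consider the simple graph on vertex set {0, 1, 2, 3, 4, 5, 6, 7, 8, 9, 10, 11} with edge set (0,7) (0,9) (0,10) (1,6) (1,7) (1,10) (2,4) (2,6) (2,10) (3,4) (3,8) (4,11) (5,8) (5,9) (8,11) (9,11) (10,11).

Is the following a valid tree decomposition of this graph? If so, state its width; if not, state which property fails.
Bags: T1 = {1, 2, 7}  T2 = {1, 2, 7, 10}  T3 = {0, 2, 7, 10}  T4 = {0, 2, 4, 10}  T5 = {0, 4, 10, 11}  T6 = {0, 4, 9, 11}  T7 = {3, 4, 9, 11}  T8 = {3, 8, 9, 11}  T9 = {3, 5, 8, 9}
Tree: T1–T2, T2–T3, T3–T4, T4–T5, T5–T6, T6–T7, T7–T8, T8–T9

No — vertex 6 appears in no bag.

A tree decomposition must satisfy three properties: every vertex lies in some bag; for every edge, both endpoints lie together in some bag; and for every vertex, the bags containing it form a connected subtree. Here vertex 6 appears in no bag, so the decomposition is invalid.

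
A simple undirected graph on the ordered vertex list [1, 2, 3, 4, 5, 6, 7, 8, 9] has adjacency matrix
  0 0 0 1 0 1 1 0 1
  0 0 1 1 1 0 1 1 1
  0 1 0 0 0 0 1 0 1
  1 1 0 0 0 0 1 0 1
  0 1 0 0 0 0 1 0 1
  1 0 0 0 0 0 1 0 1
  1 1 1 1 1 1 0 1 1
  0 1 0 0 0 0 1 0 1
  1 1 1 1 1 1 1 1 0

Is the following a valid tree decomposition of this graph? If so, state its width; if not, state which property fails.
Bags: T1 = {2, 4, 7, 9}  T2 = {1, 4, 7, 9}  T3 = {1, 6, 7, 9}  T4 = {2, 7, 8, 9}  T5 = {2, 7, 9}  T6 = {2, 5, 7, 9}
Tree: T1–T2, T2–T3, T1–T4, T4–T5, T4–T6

No — vertex 3 appears in no bag.

A tree decomposition must satisfy three properties: every vertex lies in some bag; for every edge, both endpoints lie together in some bag; and for every vertex, the bags containing it form a connected subtree. Here vertex 3 appears in no bag, so the decomposition is invalid.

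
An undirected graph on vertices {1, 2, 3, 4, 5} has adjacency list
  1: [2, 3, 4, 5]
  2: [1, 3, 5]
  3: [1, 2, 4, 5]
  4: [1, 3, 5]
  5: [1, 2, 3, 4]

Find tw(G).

A width-3 tree decomposition is:
Bags: B1 = {1, 2, 3, 5}  B2 = {1, 3, 4, 5}
Tree: B1–B2
The largest bag has 4 vertices, giving width 3; this decomposition certifies tw(G) ≤ 3. Conversely, {1, 2, 3, 5} is a clique of size 4, and the vertices of any clique must share a bag in every tree decomposition; so some bag has ≥ 4 vertices and tw(G) ≥ 3. Hence tw(G) = 3 exactly.

3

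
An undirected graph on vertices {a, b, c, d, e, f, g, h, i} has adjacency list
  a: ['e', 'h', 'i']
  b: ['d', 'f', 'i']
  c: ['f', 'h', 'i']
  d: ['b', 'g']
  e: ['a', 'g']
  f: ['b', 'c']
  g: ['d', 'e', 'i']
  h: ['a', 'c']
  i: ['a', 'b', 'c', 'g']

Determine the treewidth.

A width-3 tree decomposition is:
Bags: B1 = {a, e, g, h}  B2 = {a, g, h, i}  B3 = {c, g, h, i}  B4 = {c, d, g, i}  B5 = {b, c, d, i}  B6 = {b, c, d, f}
Tree: B1–B2, B2–B3, B3–B4, B4–B5, B5–B6
Each bag holds 4 vertices, so the decomposition has width 3, which upper-bounds the treewidth. For the lower bound: the 4 vertex sets {a,e,h}, {g}, {i}, {b,c,d,f} are disjoint, each induces a connected subgraph, and every pair is joined by at least one edge of G. Contracting each set to a single vertex therefore yields K_{4} as a minor, and since treewidth is minor-monotone, tw(G) ≥ tw(K_{4}) = 3. The upper and lower bounds meet at 3, so that is the treewidth.

3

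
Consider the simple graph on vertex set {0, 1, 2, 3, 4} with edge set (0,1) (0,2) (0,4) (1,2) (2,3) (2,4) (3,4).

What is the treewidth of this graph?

A width-2 tree decomposition is:
Bags: B1 = {2, 3, 4}  B2 = {0, 2, 4}  B3 = {0, 1, 2}
Tree: B1–B2, B2–B3
Each bag holds 3 vertices, so the decomposition has width 2, which upper-bounds the treewidth. For the lower bound, the 3 vertices {0, 1, 2} are pairwise adjacent, and any tree decomposition puts a clique entirely inside one bag — forcing width ≥ 2. The upper and lower bounds meet at 2, so that is the treewidth.

2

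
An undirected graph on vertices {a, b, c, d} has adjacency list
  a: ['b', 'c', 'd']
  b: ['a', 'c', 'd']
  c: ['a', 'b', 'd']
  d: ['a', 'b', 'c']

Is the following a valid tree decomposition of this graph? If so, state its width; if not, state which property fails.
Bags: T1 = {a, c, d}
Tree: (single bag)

A tree decomposition must satisfy three properties: every vertex lies in some bag; for every edge, both endpoints lie together in some bag; and for every vertex, the bags containing it form a connected subtree. Here vertex b appears in no bag, so the decomposition is invalid.

No — vertex b appears in no bag.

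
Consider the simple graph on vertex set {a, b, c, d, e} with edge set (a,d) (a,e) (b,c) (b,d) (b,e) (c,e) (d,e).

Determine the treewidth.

2

A width-2 tree decomposition is:
Bags: B1 = {b, d, e}  B2 = {a, d, e}  B3 = {b, c, e}
Tree: B1–B2, B1–B3
Every bag has size at most 3, so the width is 3 − 1 = 2 and tw(G) ≤ 2. Conversely, {a, d, e} is a clique of size 3, and the vertices of any clique must share a bag in every tree decomposition; so some bag has ≥ 3 vertices and tw(G) ≥ 2. The upper and lower bounds meet at 2, so that is the treewidth.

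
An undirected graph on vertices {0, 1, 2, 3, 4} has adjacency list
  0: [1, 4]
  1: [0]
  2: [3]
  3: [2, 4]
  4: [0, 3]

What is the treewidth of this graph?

1

A width-1 tree decomposition is:
Bags: B1 = {0, 1}  B2 = {0, 4}  B3 = {3, 4}  B4 = {2, 3}
Tree: B1–B2, B2–B3, B3–B4
The largest bag has 2 vertices, giving width 1; this decomposition certifies tw(G) ≤ 1. G has an edge, so its treewidth is at least 1. Therefore the treewidth is 1.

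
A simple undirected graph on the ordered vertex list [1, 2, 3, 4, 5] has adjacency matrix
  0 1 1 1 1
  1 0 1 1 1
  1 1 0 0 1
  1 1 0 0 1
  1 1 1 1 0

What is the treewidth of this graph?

3

A width-3 tree decomposition is:
Bags: B1 = {1, 2, 4, 5}  B2 = {1, 2, 3, 5}
Tree: B1–B2
Every bag has size at most 4, so the width is 4 − 1 = 3 and tw(G) ≤ 3. On the other hand G contains the 4-clique {1, 2, 3, 5}. A clique must lie in a single bag of any decomposition, so no decomposition can have width below 3. Hence tw(G) = 3 exactly.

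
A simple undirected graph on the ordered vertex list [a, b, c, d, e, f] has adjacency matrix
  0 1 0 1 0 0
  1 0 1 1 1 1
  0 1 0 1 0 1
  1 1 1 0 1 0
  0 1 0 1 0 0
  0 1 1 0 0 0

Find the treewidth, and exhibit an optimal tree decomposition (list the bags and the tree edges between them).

The largest bag has 3 vertices, giving width 2; this decomposition certifies tw(G) ≤ 2. For the lower bound, the 3 vertices {b, d, e} are pairwise adjacent, and any tree decomposition puts a clique entirely inside one bag — forcing width ≥ 2. Combining the bounds, tw(G) = 2.

Treewidth 2.
Bags: B1 = {b, d, e}  B2 = {b, c, d}  B3 = {a, b, d}  B4 = {b, c, f}
Tree: B1–B2, B2–B3, B2–B4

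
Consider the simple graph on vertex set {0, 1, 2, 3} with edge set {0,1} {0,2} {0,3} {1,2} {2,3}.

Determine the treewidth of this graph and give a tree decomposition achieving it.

Treewidth 2.
Bags: B1 = {0, 2, 3}  B2 = {0, 1, 2}
Tree: B1–B2

Each bag holds 3 vertices, so the decomposition has width 2, which upper-bounds the treewidth. On the other hand G contains the 3-clique {0, 1, 2}. A clique must lie in a single bag of any decomposition, so no decomposition can have width below 2. Combining the bounds, tw(G) = 2.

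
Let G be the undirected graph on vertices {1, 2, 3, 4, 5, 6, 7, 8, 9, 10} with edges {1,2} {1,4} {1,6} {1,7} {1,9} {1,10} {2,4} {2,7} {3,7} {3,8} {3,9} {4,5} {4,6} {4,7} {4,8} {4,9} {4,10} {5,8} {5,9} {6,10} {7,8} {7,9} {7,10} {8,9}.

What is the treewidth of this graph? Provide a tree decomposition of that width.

Treewidth 3.
One optimal decomposition is:
Bags: B1 = {4, 7, 8, 9}  B2 = {1, 4, 7, 9}  B3 = {1, 2, 4, 7}  B4 = {4, 5, 8, 9}  B5 = {1, 4, 7, 10}  B6 = {1, 4, 6, 10}  B7 = {3, 7, 8, 9}
Tree: B1–B2, B2–B3, B1–B4, B2–B5, B5–B6, B1–B7

Each bag holds 4 vertices, so the decomposition has width 3, which upper-bounds the treewidth. Conversely, {3, 7, 8, 9} is a clique of size 4, and the vertices of any clique must share a bag in every tree decomposition; so some bag has ≥ 4 vertices and tw(G) ≥ 3. Combining the bounds, tw(G) = 3.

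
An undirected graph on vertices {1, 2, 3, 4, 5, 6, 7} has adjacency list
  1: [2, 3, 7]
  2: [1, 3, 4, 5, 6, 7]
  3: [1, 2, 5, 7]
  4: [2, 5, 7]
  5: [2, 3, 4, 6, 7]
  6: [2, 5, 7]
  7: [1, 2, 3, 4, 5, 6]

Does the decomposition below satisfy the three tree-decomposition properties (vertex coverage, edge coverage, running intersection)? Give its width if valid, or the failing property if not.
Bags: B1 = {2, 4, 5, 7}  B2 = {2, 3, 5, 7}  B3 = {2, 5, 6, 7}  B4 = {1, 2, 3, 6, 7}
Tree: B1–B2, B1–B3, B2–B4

A tree decomposition must satisfy three properties: every vertex lies in some bag; for every edge, both endpoints lie together in some bag; and for every vertex, the bags containing it form a connected subtree. Here bags containing vertex 6 are not connected in the tree, so the decomposition is invalid.

No — bags containing vertex 6 are not connected in the tree.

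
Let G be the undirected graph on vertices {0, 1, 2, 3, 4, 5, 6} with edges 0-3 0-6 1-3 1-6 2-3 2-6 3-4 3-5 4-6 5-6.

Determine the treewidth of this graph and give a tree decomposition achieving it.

Treewidth 2.
One such decomposition:
Bags: B1 = {3, 4, 6}  B2 = {3, 5, 6}  B3 = {2, 3, 6}  B4 = {1, 3, 6}  B5 = {0, 3, 6}
Tree: B1–B2, B2–B3, B3–B4, B4–B5

Every bag has size at most 3, so the width is 3 − 1 = 2 and tw(G) ≤ 2. Since 3–4–6–5–3 is a cycle in G, G is not acyclic. Forests are exactly the graphs of treewidth ≤ 1, so tw(G) ≥ 2. Combining the bounds, tw(G) = 2.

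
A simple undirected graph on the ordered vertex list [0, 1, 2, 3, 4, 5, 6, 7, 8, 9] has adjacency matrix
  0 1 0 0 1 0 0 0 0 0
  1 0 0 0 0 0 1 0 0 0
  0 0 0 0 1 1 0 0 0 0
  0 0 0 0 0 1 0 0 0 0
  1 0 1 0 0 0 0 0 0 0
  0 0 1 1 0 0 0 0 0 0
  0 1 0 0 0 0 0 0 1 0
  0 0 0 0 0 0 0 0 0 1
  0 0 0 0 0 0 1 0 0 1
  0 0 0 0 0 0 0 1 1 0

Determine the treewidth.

1

A width-1 tree decomposition is:
Bags: B1 = {3, 5}  B2 = {2, 5}  B3 = {2, 4}  B4 = {0, 4}  B5 = {0, 1}  B6 = {1, 6}  B7 = {6, 8}  B8 = {8, 9}  B9 = {7, 9}
Tree: B1–B2, B2–B3, B3–B4, B4–B5, B5–B6, B6–B7, B7–B8, B8–B9
Every bag has size at most 2, so the width is 2 − 1 = 1 and tw(G) ≤ 1. Any graph with an edge has treewidth ≥ 1, and G has the edge 3–5. Therefore the treewidth is 1.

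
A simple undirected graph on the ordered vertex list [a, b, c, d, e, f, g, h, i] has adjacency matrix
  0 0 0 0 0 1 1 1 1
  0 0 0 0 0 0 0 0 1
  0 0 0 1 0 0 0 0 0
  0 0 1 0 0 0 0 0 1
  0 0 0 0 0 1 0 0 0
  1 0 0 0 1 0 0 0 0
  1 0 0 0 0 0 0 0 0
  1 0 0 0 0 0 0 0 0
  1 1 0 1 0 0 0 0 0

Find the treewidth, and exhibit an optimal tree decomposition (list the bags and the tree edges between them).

Treewidth 1.
One optimal decomposition is:
Bags: B1 = {a, i}  B2 = {a, f}  B3 = {d, i}  B4 = {a, g}  B5 = {e, f}  B6 = {c, d}  B7 = {b, i}  B8 = {a, h}
Tree: B1–B2, B1–B3, B1–B4, B2–B5, B3–B6, B3–B7, B1–B8

Every bag has size at most 2, so the width is 2 − 1 = 1 and tw(G) ≤ 1. G has an edge, so its treewidth is at least 1. Hence tw(G) = 1 exactly.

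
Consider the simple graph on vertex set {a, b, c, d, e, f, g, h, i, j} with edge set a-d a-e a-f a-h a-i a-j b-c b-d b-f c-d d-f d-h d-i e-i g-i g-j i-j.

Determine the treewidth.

2

A width-2 tree decomposition is:
Bags: B1 = {a, i, j}  B2 = {a, d, i}  B3 = {a, d, h}  B4 = {a, d, f}  B5 = {g, i, j}  B6 = {b, d, f}  B7 = {b, c, d}  B8 = {a, e, i}
Tree: B1–B2, B2–B3, B2–B4, B1–B5, B4–B6, B6–B7, B1–B8
Every bag has size at most 3, so the width is 3 − 1 = 2 and tw(G) ≤ 2. On the other hand G contains the 3-clique {b, c, d}. A clique must lie in a single bag of any decomposition, so no decomposition can have width below 2. Hence tw(G) = 2 exactly.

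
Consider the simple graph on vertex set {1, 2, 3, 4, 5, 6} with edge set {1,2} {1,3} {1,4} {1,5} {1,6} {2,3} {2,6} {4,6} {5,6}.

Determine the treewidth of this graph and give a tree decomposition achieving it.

The largest bag has 3 vertices, giving width 2; this decomposition certifies tw(G) ≤ 2. On the other hand G contains the 3-clique {1, 2, 3}. A clique must lie in a single bag of any decomposition, so no decomposition can have width below 2. Therefore the treewidth is 2.

Treewidth 2.
One optimal decomposition is:
Bags: B1 = {1, 2, 6}  B2 = {1, 4, 6}  B3 = {1, 2, 3}  B4 = {1, 5, 6}
Tree: B1–B2, B1–B3, B1–B4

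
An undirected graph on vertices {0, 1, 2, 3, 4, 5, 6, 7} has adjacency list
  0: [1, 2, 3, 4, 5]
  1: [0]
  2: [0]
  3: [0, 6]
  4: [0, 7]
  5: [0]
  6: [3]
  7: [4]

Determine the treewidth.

A width-1 tree decomposition is:
Bags: B1 = {0, 1}  B2 = {0, 4}  B3 = {0, 3}  B4 = {0, 5}  B5 = {0, 2}  B6 = {3, 6}  B7 = {4, 7}
Tree: B1–B2, B1–B3, B1–B4, B3–B5, B3–B6, B2–B7
Every bag has size at most 2, so the width is 2 − 1 = 1 and tw(G) ≤ 1. Any graph with an edge has treewidth ≥ 1, and G has the edge 1–0. Combining the bounds, tw(G) = 1.

1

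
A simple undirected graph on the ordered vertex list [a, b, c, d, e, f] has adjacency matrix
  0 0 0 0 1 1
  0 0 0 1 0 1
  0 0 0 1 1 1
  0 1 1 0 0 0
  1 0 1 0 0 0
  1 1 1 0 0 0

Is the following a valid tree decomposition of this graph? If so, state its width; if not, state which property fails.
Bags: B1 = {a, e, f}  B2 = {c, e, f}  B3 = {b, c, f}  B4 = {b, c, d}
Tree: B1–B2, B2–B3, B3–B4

Checking the three conditions: (i) the bags cover all of {a, b, c, d, e, f}; (ii) for each edge, some bag contains both endpoints; (iii) the bags containing any fixed vertex form a subtree. All hold, so the decomposition is valid with width 3 − 1 = 2.

Yes; width 2.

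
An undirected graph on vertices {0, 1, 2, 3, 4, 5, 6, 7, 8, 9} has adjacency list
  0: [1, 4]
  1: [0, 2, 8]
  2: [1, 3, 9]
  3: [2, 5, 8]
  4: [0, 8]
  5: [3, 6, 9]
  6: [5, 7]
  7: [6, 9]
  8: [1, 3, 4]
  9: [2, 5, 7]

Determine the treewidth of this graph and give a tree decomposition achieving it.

The largest bag has 3 vertices, giving width 2; this decomposition certifies tw(G) ≤ 2. The edges 0–4–8–1–0 form a cycle, so G is not a tree and its treewidth is at least 2. Therefore the treewidth is 2.

Treewidth 2.
One such decomposition:
Bags: B1 = {0, 1, 4}  B2 = {1, 4, 8}  B3 = {1, 2, 8}  B4 = {2, 3, 8}  B5 = {2, 3, 9}  B6 = {3, 5, 9}  B7 = {5, 7, 9}  B8 = {5, 6, 7}
Tree: B1–B2, B2–B3, B3–B4, B4–B5, B5–B6, B6–B7, B7–B8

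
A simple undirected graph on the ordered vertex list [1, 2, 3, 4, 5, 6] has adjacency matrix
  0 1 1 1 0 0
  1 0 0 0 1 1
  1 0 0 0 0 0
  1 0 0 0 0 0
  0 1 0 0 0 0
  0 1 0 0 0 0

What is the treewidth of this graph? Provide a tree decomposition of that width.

Every bag has size at most 2, so the width is 2 − 1 = 1 and tw(G) ≤ 1. Since G has at least one edge (e.g. 2–5), it is not an edgeless graph, so tw(G) ≥ 1. Therefore the treewidth is 1.

Treewidth 1.
Bags: B1 = {2, 5}  B2 = {2, 6}  B3 = {1, 2}  B4 = {1, 3}  B5 = {1, 4}
Tree: B1–B2, B1–B3, B3–B4, B3–B5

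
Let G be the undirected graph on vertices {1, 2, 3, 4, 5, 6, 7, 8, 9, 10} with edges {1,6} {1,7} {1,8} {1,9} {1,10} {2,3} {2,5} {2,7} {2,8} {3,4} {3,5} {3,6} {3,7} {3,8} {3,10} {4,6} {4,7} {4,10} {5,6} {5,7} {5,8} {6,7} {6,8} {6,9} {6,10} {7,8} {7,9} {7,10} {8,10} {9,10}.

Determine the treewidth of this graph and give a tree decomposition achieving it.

Treewidth 4.
One such decomposition:
Bags: B1 = {3, 6, 7, 8, 10}  B2 = {1, 6, 7, 8, 10}  B3 = {1, 6, 7, 9, 10}  B4 = {3, 5, 6, 7, 8}  B5 = {2, 3, 5, 7, 8}  B6 = {3, 4, 6, 7, 10}
Tree: B1–B2, B2–B3, B1–B4, B4–B5, B1–B6

Each bag holds 5 vertices, so the decomposition has width 4, which upper-bounds the treewidth. On the other hand G contains the 5-clique {2, 3, 5, 7, 8}. A clique must lie in a single bag of any decomposition, so no decomposition can have width below 4. Hence tw(G) = 4 exactly.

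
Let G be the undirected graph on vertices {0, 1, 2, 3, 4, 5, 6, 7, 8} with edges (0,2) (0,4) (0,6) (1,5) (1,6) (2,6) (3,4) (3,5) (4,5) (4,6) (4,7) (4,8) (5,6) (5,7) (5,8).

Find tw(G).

2

A width-2 tree decomposition is:
Bags: B1 = {4, 5, 6}  B2 = {1, 5, 6}  B3 = {4, 5, 7}  B4 = {0, 4, 6}  B5 = {0, 2, 6}  B6 = {4, 5, 8}  B7 = {3, 4, 5}
Tree: B1–B2, B1–B3, B1–B4, B4–B5, B3–B6, B6–B7
Every bag has size at most 3, so the width is 3 − 1 = 2 and tw(G) ≤ 2. Conversely, {1, 5, 6} is a clique of size 3, and the vertices of any clique must share a bag in every tree decomposition; so some bag has ≥ 3 vertices and tw(G) ≥ 2. Combining the bounds, tw(G) = 2.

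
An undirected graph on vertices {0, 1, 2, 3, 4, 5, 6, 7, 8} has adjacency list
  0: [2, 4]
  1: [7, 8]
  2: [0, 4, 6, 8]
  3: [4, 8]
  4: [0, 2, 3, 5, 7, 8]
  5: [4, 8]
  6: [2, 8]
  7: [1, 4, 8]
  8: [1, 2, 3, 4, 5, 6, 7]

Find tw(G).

A width-2 tree decomposition is:
Bags: B1 = {2, 4, 8}  B2 = {4, 7, 8}  B3 = {2, 6, 8}  B4 = {3, 4, 8}  B5 = {1, 7, 8}  B6 = {0, 2, 4}  B7 = {4, 5, 8}
Tree: B1–B2, B1–B3, B1–B4, B2–B5, B1–B6, B2–B7
Each bag holds 3 vertices, so the decomposition has width 2, which upper-bounds the treewidth. Conversely, {0, 2, 4} is a clique of size 3, and the vertices of any clique must share a bag in every tree decomposition; so some bag has ≥ 3 vertices and tw(G) ≥ 2. The upper and lower bounds meet at 2, so that is the treewidth.

2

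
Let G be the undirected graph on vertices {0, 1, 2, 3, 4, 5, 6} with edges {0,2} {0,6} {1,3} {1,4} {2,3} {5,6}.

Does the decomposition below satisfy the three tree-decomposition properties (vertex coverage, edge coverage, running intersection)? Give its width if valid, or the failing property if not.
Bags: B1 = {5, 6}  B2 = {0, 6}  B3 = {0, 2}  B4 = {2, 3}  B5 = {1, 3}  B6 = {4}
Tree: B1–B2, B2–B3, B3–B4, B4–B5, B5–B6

No — edge (1,4) lies in no bag.

A tree decomposition must satisfy three properties: every vertex lies in some bag; for every edge, both endpoints lie together in some bag; and for every vertex, the bags containing it form a connected subtree. Here edge (1,4) lies in no bag, so the decomposition is invalid.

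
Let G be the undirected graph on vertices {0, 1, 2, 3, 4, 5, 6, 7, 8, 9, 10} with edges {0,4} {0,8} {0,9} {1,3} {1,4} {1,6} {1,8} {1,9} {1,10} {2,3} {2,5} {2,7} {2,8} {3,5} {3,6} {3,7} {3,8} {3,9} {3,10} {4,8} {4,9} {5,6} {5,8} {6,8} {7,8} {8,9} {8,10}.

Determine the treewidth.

A width-3 tree decomposition is:
Bags: B1 = {1, 4, 8, 9}  B2 = {1, 3, 8, 9}  B3 = {1, 3, 8, 10}  B4 = {1, 3, 6, 8}  B5 = {3, 5, 6, 8}  B6 = {2, 3, 5, 8}  B7 = {0, 4, 8, 9}  B8 = {2, 3, 7, 8}
Tree: B1–B2, B2–B3, B3–B4, B4–B5, B5–B6, B1–B7, B6–B8
Each bag holds 4 vertices, so the decomposition has width 3, which upper-bounds the treewidth. On the other hand G contains the 4-clique {0, 4, 8, 9}. A clique must lie in a single bag of any decomposition, so no decomposition can have width below 3. Combining the bounds, tw(G) = 3.

3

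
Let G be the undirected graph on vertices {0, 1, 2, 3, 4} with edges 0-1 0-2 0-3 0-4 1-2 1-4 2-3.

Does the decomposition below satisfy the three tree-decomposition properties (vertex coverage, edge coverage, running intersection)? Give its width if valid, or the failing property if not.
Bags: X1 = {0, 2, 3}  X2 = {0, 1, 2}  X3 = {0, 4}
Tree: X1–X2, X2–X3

No — edge (1,4) lies in no bag.

A tree decomposition must satisfy three properties: every vertex lies in some bag; for every edge, both endpoints lie together in some bag; and for every vertex, the bags containing it form a connected subtree. Here edge (1,4) lies in no bag, so the decomposition is invalid.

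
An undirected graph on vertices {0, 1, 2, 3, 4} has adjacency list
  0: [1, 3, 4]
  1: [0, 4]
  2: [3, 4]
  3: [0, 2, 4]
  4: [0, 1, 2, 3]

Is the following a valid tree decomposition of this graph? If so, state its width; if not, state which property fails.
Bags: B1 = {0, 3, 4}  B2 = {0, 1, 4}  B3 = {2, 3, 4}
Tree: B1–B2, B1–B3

Yes; width 2.

Every vertex of G appears in some bag (union = {0, 1, 2, 3, 4}); every edge is covered by a bag; and for each vertex v the set of bags containing v is connected in the bag tree. The decomposition is therefore valid. The largest bag has 3 vertices, so the width is 2.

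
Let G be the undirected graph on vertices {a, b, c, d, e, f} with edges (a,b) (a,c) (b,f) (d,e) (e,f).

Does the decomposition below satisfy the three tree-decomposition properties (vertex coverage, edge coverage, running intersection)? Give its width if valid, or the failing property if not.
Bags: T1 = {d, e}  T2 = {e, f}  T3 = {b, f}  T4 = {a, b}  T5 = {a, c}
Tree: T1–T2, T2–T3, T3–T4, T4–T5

Yes; width 1.

Every vertex of G appears in some bag (union = {a, b, c, d, e, f}); every edge is covered by a bag; and for each vertex v the set of bags containing v is connected in the bag tree. The decomposition is therefore valid. The largest bag has 2 vertices, so the width is 1.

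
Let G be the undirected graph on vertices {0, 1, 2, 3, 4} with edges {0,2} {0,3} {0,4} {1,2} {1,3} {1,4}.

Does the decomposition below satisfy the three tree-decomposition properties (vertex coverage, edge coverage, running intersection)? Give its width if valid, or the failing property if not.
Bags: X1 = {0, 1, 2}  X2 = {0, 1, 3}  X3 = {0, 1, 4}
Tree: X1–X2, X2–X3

Every vertex of G appears in some bag (union = {0, 1, 2, 3, 4}); every edge is covered by a bag; and for each vertex v the set of bags containing v is connected in the bag tree. The decomposition is therefore valid. The largest bag has 3 vertices, so the width is 2.

Yes; width 2.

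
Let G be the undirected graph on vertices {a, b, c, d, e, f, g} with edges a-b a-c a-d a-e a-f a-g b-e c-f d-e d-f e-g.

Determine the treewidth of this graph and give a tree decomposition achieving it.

Every bag has size at most 3, so the width is 3 − 1 = 2 and tw(G) ≤ 2. Conversely, {a, d, e} is a clique of size 3, and the vertices of any clique must share a bag in every tree decomposition; so some bag has ≥ 3 vertices and tw(G) ≥ 2. Therefore the treewidth is 2.

Treewidth 2.
Bags: B1 = {a, d, f}  B2 = {a, d, e}  B3 = {a, e, g}  B4 = {a, b, e}  B5 = {a, c, f}
Tree: B1–B2, B2–B3, B3–B4, B1–B5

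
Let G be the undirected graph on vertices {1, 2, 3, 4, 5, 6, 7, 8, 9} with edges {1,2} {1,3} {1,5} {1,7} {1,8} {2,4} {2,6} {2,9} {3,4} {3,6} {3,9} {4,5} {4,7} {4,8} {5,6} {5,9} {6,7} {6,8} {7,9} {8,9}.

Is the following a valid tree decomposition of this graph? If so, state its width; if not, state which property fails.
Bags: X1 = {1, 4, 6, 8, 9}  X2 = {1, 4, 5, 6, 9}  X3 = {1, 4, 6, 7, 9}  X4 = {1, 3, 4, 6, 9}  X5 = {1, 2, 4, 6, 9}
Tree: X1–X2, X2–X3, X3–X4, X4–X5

Yes; width 4.

Every vertex of G appears in some bag (union = {1, 2, 3, 4, 5, 6, 7, 8, 9}); every edge is covered by a bag; and for each vertex v the set of bags containing v is connected in the bag tree. The decomposition is therefore valid. The largest bag has 5 vertices, so the width is 4.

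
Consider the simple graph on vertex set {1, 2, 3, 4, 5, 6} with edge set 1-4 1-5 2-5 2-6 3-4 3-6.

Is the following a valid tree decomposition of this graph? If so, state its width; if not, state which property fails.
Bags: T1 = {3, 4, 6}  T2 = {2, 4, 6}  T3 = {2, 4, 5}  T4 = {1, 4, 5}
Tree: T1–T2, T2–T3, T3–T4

Yes; width 2.

Checking the three conditions: (i) the bags cover all of {1, 2, 3, 4, 5, 6}; (ii) for each edge, some bag contains both endpoints; (iii) the bags containing any fixed vertex form a subtree. All hold, so the decomposition is valid with width 3 − 1 = 2.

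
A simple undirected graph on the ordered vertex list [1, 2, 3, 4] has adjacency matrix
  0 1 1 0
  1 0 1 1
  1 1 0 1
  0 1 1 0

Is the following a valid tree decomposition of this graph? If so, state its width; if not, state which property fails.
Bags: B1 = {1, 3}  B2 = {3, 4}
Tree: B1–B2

No — vertex 2 appears in no bag.

A tree decomposition must satisfy three properties: every vertex lies in some bag; for every edge, both endpoints lie together in some bag; and for every vertex, the bags containing it form a connected subtree. Here vertex 2 appears in no bag, so the decomposition is invalid.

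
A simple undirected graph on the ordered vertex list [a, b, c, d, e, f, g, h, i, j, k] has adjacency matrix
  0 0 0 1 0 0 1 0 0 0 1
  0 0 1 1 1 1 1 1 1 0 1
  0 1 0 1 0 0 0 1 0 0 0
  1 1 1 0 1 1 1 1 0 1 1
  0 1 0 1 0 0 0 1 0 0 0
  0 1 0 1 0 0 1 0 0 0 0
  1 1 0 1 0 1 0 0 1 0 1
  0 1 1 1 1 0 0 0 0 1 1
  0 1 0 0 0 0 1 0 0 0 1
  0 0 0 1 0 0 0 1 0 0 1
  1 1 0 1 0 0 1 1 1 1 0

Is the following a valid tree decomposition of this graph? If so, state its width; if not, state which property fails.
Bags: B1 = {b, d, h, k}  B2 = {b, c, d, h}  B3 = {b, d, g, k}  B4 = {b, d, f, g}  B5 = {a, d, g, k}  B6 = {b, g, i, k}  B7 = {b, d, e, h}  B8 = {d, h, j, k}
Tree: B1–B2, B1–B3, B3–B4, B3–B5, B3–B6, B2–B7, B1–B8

Yes; width 3.

Checking the three conditions: (i) the bags cover all of {a, b, c, d, e, f, g, h, i, j, k}; (ii) for each edge, some bag contains both endpoints; (iii) the bags containing any fixed vertex form a subtree. All hold, so the decomposition is valid with width 4 − 1 = 3.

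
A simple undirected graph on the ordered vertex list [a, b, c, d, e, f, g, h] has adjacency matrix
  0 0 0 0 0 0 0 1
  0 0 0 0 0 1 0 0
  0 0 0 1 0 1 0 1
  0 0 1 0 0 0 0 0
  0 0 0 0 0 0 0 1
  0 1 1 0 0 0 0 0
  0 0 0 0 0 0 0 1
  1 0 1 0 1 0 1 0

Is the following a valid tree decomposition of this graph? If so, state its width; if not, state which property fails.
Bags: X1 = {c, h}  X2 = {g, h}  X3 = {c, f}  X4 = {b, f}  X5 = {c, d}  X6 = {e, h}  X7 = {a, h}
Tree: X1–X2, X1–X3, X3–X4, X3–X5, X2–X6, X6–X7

Checking the three conditions: (i) the bags cover all of {a, b, c, d, e, f, g, h}; (ii) for each edge, some bag contains both endpoints; (iii) the bags containing any fixed vertex form a subtree. All hold, so the decomposition is valid with width 2 − 1 = 1.

Yes; width 1.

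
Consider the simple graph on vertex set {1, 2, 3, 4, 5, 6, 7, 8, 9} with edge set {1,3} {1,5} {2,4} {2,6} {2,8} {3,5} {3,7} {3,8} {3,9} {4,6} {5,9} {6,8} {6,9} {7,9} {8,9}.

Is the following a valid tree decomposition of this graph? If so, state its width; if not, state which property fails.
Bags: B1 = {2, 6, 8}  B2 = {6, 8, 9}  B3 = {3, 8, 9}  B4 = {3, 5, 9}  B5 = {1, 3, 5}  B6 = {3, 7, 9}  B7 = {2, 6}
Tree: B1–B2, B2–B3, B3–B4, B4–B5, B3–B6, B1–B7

No — vertex 4 appears in no bag.

A tree decomposition must satisfy three properties: every vertex lies in some bag; for every edge, both endpoints lie together in some bag; and for every vertex, the bags containing it form a connected subtree. Here vertex 4 appears in no bag, so the decomposition is invalid.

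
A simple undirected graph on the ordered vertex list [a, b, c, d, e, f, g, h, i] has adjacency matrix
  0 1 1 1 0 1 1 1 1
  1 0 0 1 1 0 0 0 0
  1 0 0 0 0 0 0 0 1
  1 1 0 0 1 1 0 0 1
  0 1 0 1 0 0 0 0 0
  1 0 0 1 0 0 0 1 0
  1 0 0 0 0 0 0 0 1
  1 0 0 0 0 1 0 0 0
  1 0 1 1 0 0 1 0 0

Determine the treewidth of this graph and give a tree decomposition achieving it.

Treewidth 2.
One such decomposition:
Bags: B1 = {a, g, i}  B2 = {a, d, i}  B3 = {a, d, f}  B4 = {a, b, d}  B5 = {a, f, h}  B6 = {b, d, e}  B7 = {a, c, i}
Tree: B1–B2, B2–B3, B2–B4, B3–B5, B4–B6, B2–B7

The largest bag has 3 vertices, giving width 2; this decomposition certifies tw(G) ≤ 2. For the lower bound, the 3 vertices {b, d, e} are pairwise adjacent, and any tree decomposition puts a clique entirely inside one bag — forcing width ≥ 2. Therefore the treewidth is 2.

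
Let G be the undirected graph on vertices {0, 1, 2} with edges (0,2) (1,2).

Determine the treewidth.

1

A width-1 tree decomposition is:
Bags: B1 = {0, 2}  B2 = {1, 2}
Tree: B1–B2
Each bag holds 2 vertices, so the decomposition has width 1, which upper-bounds the treewidth. Since G has at least one edge (e.g. 2–0), it is not an edgeless graph, so tw(G) ≥ 1. Therefore the treewidth is 1.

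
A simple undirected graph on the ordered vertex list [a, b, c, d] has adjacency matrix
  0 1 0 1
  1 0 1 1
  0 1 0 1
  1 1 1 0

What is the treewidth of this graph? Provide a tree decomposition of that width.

Every bag has size at most 3, so the width is 3 − 1 = 2 and tw(G) ≤ 2. For the lower bound, the 3 vertices {b, c, d} are pairwise adjacent, and any tree decomposition puts a clique entirely inside one bag — forcing width ≥ 2. Therefore the treewidth is 2.

Treewidth 2.
One such decomposition:
Bags: B1 = {b, c, d}  B2 = {a, b, d}
Tree: B1–B2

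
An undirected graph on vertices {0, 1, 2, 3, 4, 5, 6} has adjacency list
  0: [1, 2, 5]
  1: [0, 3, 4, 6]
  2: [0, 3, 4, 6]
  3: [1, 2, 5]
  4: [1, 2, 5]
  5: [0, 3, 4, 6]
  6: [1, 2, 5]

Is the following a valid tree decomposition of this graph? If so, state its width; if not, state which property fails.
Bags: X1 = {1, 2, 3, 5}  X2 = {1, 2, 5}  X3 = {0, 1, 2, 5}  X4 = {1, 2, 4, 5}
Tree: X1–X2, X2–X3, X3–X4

A tree decomposition must satisfy three properties: every vertex lies in some bag; for every edge, both endpoints lie together in some bag; and for every vertex, the bags containing it form a connected subtree. Here vertex 6 appears in no bag, so the decomposition is invalid.

No — vertex 6 appears in no bag.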